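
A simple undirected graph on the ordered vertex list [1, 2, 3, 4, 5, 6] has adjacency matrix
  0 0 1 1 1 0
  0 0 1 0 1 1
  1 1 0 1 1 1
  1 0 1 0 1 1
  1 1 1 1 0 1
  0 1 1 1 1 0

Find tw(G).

A width-3 tree decomposition is:
Bags: B1 = {3, 4, 5, 6}  B2 = {2, 3, 5, 6}  B3 = {1, 3, 4, 5}
Tree: B1–B2, B1–B3
The largest bag has 4 vertices, giving width 3; this decomposition certifies tw(G) ≤ 3. Conversely, {2, 3, 5, 6} is a clique of size 4, and the vertices of any clique must share a bag in every tree decomposition; so some bag has ≥ 4 vertices and tw(G) ≥ 3. Therefore the treewidth is 3.

3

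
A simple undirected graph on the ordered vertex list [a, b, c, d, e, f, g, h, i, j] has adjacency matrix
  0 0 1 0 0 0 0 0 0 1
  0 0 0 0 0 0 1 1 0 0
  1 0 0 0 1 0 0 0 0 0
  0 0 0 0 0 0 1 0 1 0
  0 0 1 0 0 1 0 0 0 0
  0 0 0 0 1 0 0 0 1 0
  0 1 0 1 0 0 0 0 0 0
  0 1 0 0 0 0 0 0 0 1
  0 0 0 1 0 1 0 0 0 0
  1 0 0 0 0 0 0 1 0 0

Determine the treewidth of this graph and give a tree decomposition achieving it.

The largest bag has 3 vertices, giving width 2; this decomposition certifies tw(G) ≤ 2. For the lower bound, G contains the cycle j–a–c–e–f–i–d–g–b–h–j, so G is not a forest; only forests have treewidth ≤ 1, hence tw(G) ≥ 2. The upper and lower bounds meet at 2, so that is the treewidth.

Treewidth 2.
One optimal decomposition is:
Bags: B1 = {a, c, j}  B2 = {c, e, j}  B3 = {e, f, j}  B4 = {f, i, j}  B5 = {d, i, j}  B6 = {d, g, j}  B7 = {b, g, j}  B8 = {b, h, j}
Tree: B1–B2, B2–B3, B3–B4, B4–B5, B5–B6, B6–B7, B7–B8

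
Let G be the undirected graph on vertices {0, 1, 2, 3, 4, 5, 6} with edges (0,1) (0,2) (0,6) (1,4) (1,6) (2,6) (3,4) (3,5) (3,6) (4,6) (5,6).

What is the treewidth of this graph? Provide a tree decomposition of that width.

The largest bag has 3 vertices, giving width 2; this decomposition certifies tw(G) ≤ 2. For the lower bound, the 3 vertices {0, 1, 6} are pairwise adjacent, and any tree decomposition puts a clique entirely inside one bag — forcing width ≥ 2. The upper and lower bounds meet at 2, so that is the treewidth.

Treewidth 2.
One optimal decomposition is:
Bags: B1 = {1, 4, 6}  B2 = {0, 1, 6}  B3 = {3, 4, 6}  B4 = {0, 2, 6}  B5 = {3, 5, 6}
Tree: B1–B2, B1–B3, B2–B4, B3–B5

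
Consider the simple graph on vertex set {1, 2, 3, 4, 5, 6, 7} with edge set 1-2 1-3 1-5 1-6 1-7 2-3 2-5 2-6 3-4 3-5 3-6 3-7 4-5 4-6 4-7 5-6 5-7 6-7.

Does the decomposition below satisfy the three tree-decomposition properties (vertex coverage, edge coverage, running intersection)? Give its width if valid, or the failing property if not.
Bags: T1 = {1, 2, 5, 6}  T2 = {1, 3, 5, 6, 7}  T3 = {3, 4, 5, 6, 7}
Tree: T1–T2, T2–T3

No — edge (3,2) lies in no bag.

A tree decomposition must satisfy three properties: every vertex lies in some bag; for every edge, both endpoints lie together in some bag; and for every vertex, the bags containing it form a connected subtree. Here edge (3,2) lies in no bag, so the decomposition is invalid.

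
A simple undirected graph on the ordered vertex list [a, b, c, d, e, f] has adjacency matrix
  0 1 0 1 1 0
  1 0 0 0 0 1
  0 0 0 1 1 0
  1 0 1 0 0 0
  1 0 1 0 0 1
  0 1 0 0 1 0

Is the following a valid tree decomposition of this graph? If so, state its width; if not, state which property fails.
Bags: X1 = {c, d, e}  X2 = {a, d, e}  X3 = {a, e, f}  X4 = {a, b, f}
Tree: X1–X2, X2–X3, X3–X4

Yes; width 2.

Checking the three conditions: (i) the bags cover all of {a, b, c, d, e, f}; (ii) for each edge, some bag contains both endpoints; (iii) the bags containing any fixed vertex form a subtree. All hold, so the decomposition is valid with width 3 − 1 = 2.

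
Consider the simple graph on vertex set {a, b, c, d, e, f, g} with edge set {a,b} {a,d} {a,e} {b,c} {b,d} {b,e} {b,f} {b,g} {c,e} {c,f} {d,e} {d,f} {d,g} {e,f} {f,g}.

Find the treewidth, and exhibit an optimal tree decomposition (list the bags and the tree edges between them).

Treewidth 3.
One such decomposition:
Bags: B1 = {a, b, d, e}  B2 = {b, d, e, f}  B3 = {b, d, f, g}  B4 = {b, c, e, f}
Tree: B1–B2, B2–B3, B2–B4

Each bag holds 4 vertices, so the decomposition has width 3, which upper-bounds the treewidth. Conversely, {b, d, f, g} is a clique of size 4, and the vertices of any clique must share a bag in every tree decomposition; so some bag has ≥ 4 vertices and tw(G) ≥ 3. Hence tw(G) = 3 exactly.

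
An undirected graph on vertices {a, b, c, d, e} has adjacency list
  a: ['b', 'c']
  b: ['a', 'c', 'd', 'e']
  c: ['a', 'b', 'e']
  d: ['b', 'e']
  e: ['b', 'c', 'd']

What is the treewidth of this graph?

A width-2 tree decomposition is:
Bags: B1 = {b, c, e}  B2 = {b, d, e}  B3 = {a, b, c}
Tree: B1–B2, B1–B3
The largest bag has 3 vertices, giving width 2; this decomposition certifies tw(G) ≤ 2. For the lower bound, the 3 vertices {b, d, e} are pairwise adjacent, and any tree decomposition puts a clique entirely inside one bag — forcing width ≥ 2. Therefore the treewidth is 2.

2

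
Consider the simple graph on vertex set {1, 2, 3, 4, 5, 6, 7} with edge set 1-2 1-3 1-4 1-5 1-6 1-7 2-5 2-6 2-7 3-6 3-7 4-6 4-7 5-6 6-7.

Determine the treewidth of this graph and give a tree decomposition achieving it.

The largest bag has 4 vertices, giving width 3; this decomposition certifies tw(G) ≤ 3. On the other hand G contains the 4-clique {1, 2, 5, 6}. A clique must lie in a single bag of any decomposition, so no decomposition can have width below 3. The upper and lower bounds meet at 3, so that is the treewidth.

Treewidth 3.
One optimal decomposition is:
Bags: B1 = {1, 2, 5, 6}  B2 = {1, 2, 6, 7}  B3 = {1, 3, 6, 7}  B4 = {1, 4, 6, 7}
Tree: B1–B2, B2–B3, B3–B4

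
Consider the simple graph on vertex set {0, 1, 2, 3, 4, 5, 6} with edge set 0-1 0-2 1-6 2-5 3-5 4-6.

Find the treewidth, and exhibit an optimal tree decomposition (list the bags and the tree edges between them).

Every bag has size at most 2, so the width is 2 − 1 = 1 and tw(G) ≤ 1. Any graph with an edge has treewidth ≥ 1, and G has the edge 3–5. Hence tw(G) = 1 exactly.

Treewidth 1.
Bags: B1 = {3, 5}  B2 = {2, 5}  B3 = {0, 2}  B4 = {0, 1}  B5 = {1, 6}  B6 = {4, 6}
Tree: B1–B2, B2–B3, B3–B4, B4–B5, B5–B6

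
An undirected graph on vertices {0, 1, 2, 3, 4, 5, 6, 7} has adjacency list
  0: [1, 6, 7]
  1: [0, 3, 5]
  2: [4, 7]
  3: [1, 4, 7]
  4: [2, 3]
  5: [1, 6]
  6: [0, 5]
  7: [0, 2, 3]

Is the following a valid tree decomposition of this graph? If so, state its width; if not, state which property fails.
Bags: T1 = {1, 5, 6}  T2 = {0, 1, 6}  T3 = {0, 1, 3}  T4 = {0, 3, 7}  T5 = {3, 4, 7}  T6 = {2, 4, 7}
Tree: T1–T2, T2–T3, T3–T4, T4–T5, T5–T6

Checking the three conditions: (i) the bags cover all of {0, 1, 2, 3, 4, 5, 6, 7}; (ii) for each edge, some bag contains both endpoints; (iii) the bags containing any fixed vertex form a subtree. All hold, so the decomposition is valid with width 3 − 1 = 2.

Yes; width 2.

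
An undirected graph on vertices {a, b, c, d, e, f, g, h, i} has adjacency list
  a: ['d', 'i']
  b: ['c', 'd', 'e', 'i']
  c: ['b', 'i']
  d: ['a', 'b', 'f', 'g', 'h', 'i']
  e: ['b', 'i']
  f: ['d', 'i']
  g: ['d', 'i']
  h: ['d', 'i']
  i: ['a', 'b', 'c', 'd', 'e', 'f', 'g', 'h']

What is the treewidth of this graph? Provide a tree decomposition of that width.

Treewidth 2.
One optimal decomposition is:
Bags: B1 = {b, e, i}  B2 = {b, c, i}  B3 = {b, d, i}  B4 = {d, f, i}  B5 = {d, g, i}  B6 = {a, d, i}  B7 = {d, h, i}
Tree: B1–B2, B2–B3, B3–B4, B4–B5, B5–B6, B3–B7

The largest bag has 3 vertices, giving width 2; this decomposition certifies tw(G) ≤ 2. Conversely, {d, f, i} is a clique of size 3, and the vertices of any clique must share a bag in every tree decomposition; so some bag has ≥ 3 vertices and tw(G) ≥ 2. The upper and lower bounds meet at 2, so that is the treewidth.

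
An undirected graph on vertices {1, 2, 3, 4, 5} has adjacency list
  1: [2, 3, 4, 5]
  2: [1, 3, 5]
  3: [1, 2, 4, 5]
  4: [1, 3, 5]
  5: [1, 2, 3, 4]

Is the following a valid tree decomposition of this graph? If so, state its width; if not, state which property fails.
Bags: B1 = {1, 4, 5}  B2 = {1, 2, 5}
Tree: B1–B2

A tree decomposition must satisfy three properties: every vertex lies in some bag; for every edge, both endpoints lie together in some bag; and for every vertex, the bags containing it form a connected subtree. Here vertex 3 appears in no bag, so the decomposition is invalid.

No — vertex 3 appears in no bag.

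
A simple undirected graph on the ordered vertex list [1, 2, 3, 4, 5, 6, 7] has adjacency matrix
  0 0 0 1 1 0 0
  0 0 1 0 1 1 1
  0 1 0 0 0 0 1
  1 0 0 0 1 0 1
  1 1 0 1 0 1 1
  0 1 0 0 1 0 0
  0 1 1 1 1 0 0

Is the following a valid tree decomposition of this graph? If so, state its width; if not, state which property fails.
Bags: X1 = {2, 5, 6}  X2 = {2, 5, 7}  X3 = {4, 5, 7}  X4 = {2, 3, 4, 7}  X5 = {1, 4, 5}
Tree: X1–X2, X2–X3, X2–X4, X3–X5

No — bags containing vertex 4 are not connected in the tree.

A tree decomposition must satisfy three properties: every vertex lies in some bag; for every edge, both endpoints lie together in some bag; and for every vertex, the bags containing it form a connected subtree. Here bags containing vertex 4 are not connected in the tree, so the decomposition is invalid.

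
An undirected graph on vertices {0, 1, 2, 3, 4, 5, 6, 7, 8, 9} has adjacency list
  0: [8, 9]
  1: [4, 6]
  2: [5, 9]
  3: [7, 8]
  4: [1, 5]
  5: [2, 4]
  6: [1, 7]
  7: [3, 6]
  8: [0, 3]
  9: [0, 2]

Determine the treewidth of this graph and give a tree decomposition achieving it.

Treewidth 2.
One such decomposition:
Bags: B1 = {1, 4, 5}  B2 = {1, 5, 6}  B3 = {5, 6, 7}  B4 = {3, 5, 7}  B5 = {3, 5, 8}  B6 = {0, 5, 8}  B7 = {0, 5, 9}  B8 = {2, 5, 9}
Tree: B1–B2, B2–B3, B3–B4, B4–B5, B5–B6, B6–B7, B7–B8

Each bag holds 3 vertices, so the decomposition has width 2, which upper-bounds the treewidth. For the lower bound, G contains the cycle 5–4–1–6–7–3–8–0–9–2–5, so G is not a forest; only forests have treewidth ≤ 1, hence tw(G) ≥ 2. Therefore the treewidth is 2.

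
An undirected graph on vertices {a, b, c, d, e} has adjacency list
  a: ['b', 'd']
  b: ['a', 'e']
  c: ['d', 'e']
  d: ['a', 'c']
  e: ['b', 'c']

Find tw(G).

2

A width-2 tree decomposition is:
Bags: B1 = {a, b, d}  B2 = {b, c, d}  B3 = {b, c, e}
Tree: B1–B2, B2–B3
The largest bag has 3 vertices, giving width 2; this decomposition certifies tw(G) ≤ 2. For the lower bound, G contains the cycle b–a–d–c–e–b, so G is not a forest; only forests have treewidth ≤ 1, hence tw(G) ≥ 2. Therefore the treewidth is 2.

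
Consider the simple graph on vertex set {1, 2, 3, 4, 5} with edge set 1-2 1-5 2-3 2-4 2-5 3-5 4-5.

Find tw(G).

2

A width-2 tree decomposition is:
Bags: B1 = {2, 4, 5}  B2 = {1, 2, 5}  B3 = {2, 3, 5}
Tree: B1–B2, B2–B3
The largest bag has 3 vertices, giving width 2; this decomposition certifies tw(G) ≤ 2. For the lower bound, the 3 vertices {1, 2, 5} are pairwise adjacent, and any tree decomposition puts a clique entirely inside one bag — forcing width ≥ 2. Hence tw(G) = 2 exactly.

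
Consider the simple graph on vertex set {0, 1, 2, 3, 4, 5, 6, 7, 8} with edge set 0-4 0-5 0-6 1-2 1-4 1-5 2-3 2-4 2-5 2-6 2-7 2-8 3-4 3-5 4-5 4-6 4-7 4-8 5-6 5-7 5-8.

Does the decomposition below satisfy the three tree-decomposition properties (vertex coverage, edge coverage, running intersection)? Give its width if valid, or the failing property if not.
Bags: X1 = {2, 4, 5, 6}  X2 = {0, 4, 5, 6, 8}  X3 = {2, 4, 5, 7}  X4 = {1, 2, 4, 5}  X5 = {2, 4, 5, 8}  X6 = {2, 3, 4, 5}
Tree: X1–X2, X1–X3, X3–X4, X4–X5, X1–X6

No — bags containing vertex 8 are not connected in the tree.

A tree decomposition must satisfy three properties: every vertex lies in some bag; for every edge, both endpoints lie together in some bag; and for every vertex, the bags containing it form a connected subtree. Here bags containing vertex 8 are not connected in the tree, so the decomposition is invalid.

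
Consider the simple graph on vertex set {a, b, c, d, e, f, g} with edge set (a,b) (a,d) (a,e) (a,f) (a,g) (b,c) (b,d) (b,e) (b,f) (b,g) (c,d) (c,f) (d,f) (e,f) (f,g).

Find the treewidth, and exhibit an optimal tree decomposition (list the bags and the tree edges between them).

Treewidth 3.
Bags: B1 = {b, c, d, f}  B2 = {a, b, d, f}  B3 = {a, b, f, g}  B4 = {a, b, e, f}
Tree: B1–B2, B2–B3, B2–B4

Each bag holds 4 vertices, so the decomposition has width 3, which upper-bounds the treewidth. On the other hand G contains the 4-clique {b, c, d, f}. A clique must lie in a single bag of any decomposition, so no decomposition can have width below 3. Hence tw(G) = 3 exactly.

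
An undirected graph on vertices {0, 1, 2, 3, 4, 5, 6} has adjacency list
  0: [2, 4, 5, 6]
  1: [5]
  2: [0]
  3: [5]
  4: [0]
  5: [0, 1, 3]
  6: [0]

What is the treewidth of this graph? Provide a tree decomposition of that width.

Every bag has size at most 2, so the width is 2 − 1 = 1 and tw(G) ≤ 1. Any graph with an edge has treewidth ≥ 1, and G has the edge 0–5. Combining the bounds, tw(G) = 1.

Treewidth 1.
One such decomposition:
Bags: B1 = {0, 5}  B2 = {1, 5}  B3 = {0, 6}  B4 = {0, 2}  B5 = {3, 5}  B6 = {0, 4}
Tree: B1–B2, B1–B3, B3–B4, B2–B5, B4–B6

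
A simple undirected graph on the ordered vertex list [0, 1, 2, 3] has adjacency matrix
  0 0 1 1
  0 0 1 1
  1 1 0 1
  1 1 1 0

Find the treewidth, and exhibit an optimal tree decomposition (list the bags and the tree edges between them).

Treewidth 2.
One optimal decomposition is:
Bags: B1 = {1, 2, 3}  B2 = {0, 2, 3}
Tree: B1–B2

Every bag has size at most 3, so the width is 3 − 1 = 2 and tw(G) ≤ 2. Conversely, {0, 2, 3} is a clique of size 3, and the vertices of any clique must share a bag in every tree decomposition; so some bag has ≥ 3 vertices and tw(G) ≥ 2. Therefore the treewidth is 2.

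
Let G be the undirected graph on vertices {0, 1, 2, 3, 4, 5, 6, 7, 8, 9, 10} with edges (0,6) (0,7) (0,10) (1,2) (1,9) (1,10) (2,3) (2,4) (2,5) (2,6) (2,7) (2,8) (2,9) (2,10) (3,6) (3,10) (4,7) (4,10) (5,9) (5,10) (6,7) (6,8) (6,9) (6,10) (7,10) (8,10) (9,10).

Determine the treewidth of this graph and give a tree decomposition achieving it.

Treewidth 3.
One optimal decomposition is:
Bags: B1 = {2, 5, 9, 10}  B2 = {2, 6, 9, 10}  B3 = {2, 6, 7, 10}  B4 = {2, 6, 8, 10}  B5 = {2, 4, 7, 10}  B6 = {2, 3, 6, 10}  B7 = {1, 2, 9, 10}  B8 = {0, 6, 7, 10}
Tree: B1–B2, B2–B3, B2–B4, B3–B5, B2–B6, B2–B7, B3–B8

Each bag holds 4 vertices, so the decomposition has width 3, which upper-bounds the treewidth. Conversely, {0, 6, 7, 10} is a clique of size 4, and the vertices of any clique must share a bag in every tree decomposition; so some bag has ≥ 4 vertices and tw(G) ≥ 3. Combining the bounds, tw(G) = 3.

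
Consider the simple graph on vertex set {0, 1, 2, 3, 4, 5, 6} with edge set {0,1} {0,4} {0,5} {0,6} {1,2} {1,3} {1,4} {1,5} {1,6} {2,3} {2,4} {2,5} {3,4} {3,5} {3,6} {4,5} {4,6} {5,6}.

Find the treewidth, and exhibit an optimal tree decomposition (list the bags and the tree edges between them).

Each bag holds 5 vertices, so the decomposition has width 4, which upper-bounds the treewidth. On the other hand G contains the 5-clique {0, 1, 4, 5, 6}. A clique must lie in a single bag of any decomposition, so no decomposition can have width below 4. Combining the bounds, tw(G) = 4.

Treewidth 4.
One optimal decomposition is:
Bags: B1 = {1, 2, 3, 4, 5}  B2 = {1, 3, 4, 5, 6}  B3 = {0, 1, 4, 5, 6}
Tree: B1–B2, B2–B3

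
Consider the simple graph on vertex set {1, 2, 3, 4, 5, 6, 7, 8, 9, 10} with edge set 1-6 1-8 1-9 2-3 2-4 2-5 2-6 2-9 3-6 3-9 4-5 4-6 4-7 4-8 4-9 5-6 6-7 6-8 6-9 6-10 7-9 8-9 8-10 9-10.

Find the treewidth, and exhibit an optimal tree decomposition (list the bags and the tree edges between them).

Each bag holds 4 vertices, so the decomposition has width 3, which upper-bounds the treewidth. On the other hand G contains the 4-clique {1, 6, 8, 9}. A clique must lie in a single bag of any decomposition, so no decomposition can have width below 3. Hence tw(G) = 3 exactly.

Treewidth 3.
One optimal decomposition is:
Bags: B1 = {2, 4, 6, 9}  B2 = {4, 6, 8, 9}  B3 = {4, 6, 7, 9}  B4 = {6, 8, 9, 10}  B5 = {2, 4, 5, 6}  B6 = {1, 6, 8, 9}  B7 = {2, 3, 6, 9}
Tree: B1–B2, B1–B3, B2–B4, B1–B5, B4–B6, B1–B7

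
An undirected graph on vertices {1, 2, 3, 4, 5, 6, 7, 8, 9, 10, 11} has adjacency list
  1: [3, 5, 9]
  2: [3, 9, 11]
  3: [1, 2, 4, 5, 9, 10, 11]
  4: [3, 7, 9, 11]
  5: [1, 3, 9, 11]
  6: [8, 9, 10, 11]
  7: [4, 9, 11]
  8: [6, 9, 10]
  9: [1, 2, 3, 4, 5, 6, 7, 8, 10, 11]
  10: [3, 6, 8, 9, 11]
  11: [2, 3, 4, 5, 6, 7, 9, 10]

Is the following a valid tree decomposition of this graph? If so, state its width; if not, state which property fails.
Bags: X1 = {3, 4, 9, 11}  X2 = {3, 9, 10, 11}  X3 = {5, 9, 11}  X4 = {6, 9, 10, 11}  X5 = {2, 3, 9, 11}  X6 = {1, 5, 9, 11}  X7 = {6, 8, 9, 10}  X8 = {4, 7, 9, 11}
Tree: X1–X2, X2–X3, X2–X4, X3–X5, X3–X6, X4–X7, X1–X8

A tree decomposition must satisfy three properties: every vertex lies in some bag; for every edge, both endpoints lie together in some bag; and for every vertex, the bags containing it form a connected subtree. Here edge (3,5) lies in no bag, so the decomposition is invalid.

No — edge (3,5) lies in no bag.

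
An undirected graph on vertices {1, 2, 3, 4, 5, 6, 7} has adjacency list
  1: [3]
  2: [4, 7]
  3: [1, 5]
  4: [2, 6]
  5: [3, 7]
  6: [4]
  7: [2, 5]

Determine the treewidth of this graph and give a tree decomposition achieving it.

Treewidth 1.
Bags: B1 = {4, 6}  B2 = {2, 4}  B3 = {2, 7}  B4 = {5, 7}  B5 = {3, 5}  B6 = {1, 3}
Tree: B1–B2, B2–B3, B3–B4, B4–B5, B5–B6

The largest bag has 2 vertices, giving width 1; this decomposition certifies tw(G) ≤ 1. Since G has at least one edge (e.g. 6–4), it is not an edgeless graph, so tw(G) ≥ 1. Therefore the treewidth is 1.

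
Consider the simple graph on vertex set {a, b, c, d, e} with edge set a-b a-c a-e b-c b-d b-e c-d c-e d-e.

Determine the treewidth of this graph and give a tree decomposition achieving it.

Treewidth 3.
One such decomposition:
Bags: B1 = {b, c, d, e}  B2 = {a, b, c, e}
Tree: B1–B2

Every bag has size at most 4, so the width is 4 − 1 = 3 and tw(G) ≤ 3. Conversely, {b, c, d, e} is a clique of size 4, and the vertices of any clique must share a bag in every tree decomposition; so some bag has ≥ 4 vertices and tw(G) ≥ 3. The upper and lower bounds meet at 3, so that is the treewidth.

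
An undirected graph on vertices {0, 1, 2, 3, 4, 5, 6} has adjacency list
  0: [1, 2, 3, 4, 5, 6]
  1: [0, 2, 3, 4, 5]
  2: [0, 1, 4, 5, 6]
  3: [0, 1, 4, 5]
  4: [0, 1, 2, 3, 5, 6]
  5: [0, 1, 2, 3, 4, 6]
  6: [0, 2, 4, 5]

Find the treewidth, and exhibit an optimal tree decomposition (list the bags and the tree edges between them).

Treewidth 4.
One such decomposition:
Bags: B1 = {0, 1, 2, 4, 5}  B2 = {0, 1, 3, 4, 5}  B3 = {0, 2, 4, 5, 6}
Tree: B1–B2, B1–B3

The largest bag has 5 vertices, giving width 4; this decomposition certifies tw(G) ≤ 4. On the other hand G contains the 5-clique {0, 1, 2, 4, 5}. A clique must lie in a single bag of any decomposition, so no decomposition can have width below 4. Combining the bounds, tw(G) = 4.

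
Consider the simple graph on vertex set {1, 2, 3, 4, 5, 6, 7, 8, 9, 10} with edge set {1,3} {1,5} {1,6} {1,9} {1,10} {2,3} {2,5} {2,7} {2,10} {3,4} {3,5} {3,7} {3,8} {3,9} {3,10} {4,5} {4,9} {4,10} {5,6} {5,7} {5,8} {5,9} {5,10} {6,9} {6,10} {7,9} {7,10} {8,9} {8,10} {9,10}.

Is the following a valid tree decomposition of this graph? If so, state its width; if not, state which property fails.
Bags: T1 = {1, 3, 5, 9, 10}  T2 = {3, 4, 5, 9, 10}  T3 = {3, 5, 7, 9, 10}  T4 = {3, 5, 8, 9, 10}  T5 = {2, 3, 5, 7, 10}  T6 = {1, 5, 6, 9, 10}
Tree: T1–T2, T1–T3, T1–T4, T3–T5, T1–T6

Yes; width 4.

Every vertex of G appears in some bag (union = {1, 2, 3, 4, 5, 6, 7, 8, 9, 10}); every edge is covered by a bag; and for each vertex v the set of bags containing v is connected in the bag tree. The decomposition is therefore valid. The largest bag has 5 vertices, so the width is 4.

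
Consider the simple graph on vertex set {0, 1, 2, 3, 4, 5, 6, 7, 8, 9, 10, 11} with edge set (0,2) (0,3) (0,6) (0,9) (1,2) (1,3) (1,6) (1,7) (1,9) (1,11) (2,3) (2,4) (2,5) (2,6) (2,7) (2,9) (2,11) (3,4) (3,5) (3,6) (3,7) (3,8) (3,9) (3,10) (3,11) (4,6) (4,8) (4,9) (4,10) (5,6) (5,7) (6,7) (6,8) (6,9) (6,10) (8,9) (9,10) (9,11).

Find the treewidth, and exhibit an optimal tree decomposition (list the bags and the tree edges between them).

Treewidth 4.
One such decomposition:
Bags: B1 = {3, 4, 6, 8, 9}  B2 = {2, 3, 4, 6, 9}  B3 = {0, 2, 3, 6, 9}  B4 = {1, 2, 3, 6, 9}  B5 = {3, 4, 6, 9, 10}  B6 = {1, 2, 3, 9, 11}  B7 = {1, 2, 3, 6, 7}  B8 = {2, 3, 5, 6, 7}
Tree: B1–B2, B2–B3, B3–B4, B1–B5, B4–B6, B4–B7, B7–B8

Every bag has size at most 5, so the width is 5 − 1 = 4 and tw(G) ≤ 4. For the lower bound, the 5 vertices {1, 2, 3, 9, 11} are pairwise adjacent, and any tree decomposition puts a clique entirely inside one bag — forcing width ≥ 4. Hence tw(G) = 4 exactly.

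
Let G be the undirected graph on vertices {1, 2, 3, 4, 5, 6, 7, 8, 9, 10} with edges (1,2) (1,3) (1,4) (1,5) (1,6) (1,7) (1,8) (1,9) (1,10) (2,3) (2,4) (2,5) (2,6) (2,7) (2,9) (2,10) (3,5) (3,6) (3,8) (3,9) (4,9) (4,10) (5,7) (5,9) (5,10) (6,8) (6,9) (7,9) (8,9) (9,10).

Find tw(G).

A width-4 tree decomposition is:
Bags: B1 = {1, 2, 5, 9, 10}  B2 = {1, 2, 3, 5, 9}  B3 = {1, 2, 5, 7, 9}  B4 = {1, 2, 4, 9, 10}  B5 = {1, 2, 3, 6, 9}  B6 = {1, 3, 6, 8, 9}
Tree: B1–B2, B1–B3, B1–B4, B2–B5, B5–B6
Each bag holds 5 vertices, so the decomposition has width 4, which upper-bounds the treewidth. Conversely, {1, 3, 6, 8, 9} is a clique of size 5, and the vertices of any clique must share a bag in every tree decomposition; so some bag has ≥ 5 vertices and tw(G) ≥ 4. The upper and lower bounds meet at 4, so that is the treewidth.

4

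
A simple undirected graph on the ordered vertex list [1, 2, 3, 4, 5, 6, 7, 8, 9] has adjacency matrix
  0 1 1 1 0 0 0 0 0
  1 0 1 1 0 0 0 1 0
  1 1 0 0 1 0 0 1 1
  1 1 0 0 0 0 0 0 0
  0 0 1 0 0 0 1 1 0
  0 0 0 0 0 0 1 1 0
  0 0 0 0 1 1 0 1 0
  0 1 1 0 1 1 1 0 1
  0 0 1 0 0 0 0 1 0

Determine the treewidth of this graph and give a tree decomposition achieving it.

Treewidth 2.
One such decomposition:
Bags: B1 = {3, 5, 8}  B2 = {2, 3, 8}  B3 = {5, 7, 8}  B4 = {1, 2, 3}  B5 = {6, 7, 8}  B6 = {1, 2, 4}  B7 = {3, 8, 9}
Tree: B1–B2, B1–B3, B2–B4, B3–B5, B4–B6, B1–B7

Every bag has size at most 3, so the width is 3 − 1 = 2 and tw(G) ≤ 2. On the other hand G contains the 3-clique {3, 8, 9}. A clique must lie in a single bag of any decomposition, so no decomposition can have width below 2. Therefore the treewidth is 2.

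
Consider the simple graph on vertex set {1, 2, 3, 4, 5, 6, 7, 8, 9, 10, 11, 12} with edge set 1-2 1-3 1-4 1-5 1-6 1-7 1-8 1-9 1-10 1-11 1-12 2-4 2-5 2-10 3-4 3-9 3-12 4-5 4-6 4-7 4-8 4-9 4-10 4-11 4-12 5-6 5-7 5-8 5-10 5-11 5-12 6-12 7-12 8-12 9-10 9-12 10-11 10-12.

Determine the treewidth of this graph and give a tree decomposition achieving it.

Treewidth 4.
One such decomposition:
Bags: B1 = {1, 4, 5, 10, 11}  B2 = {1, 2, 4, 5, 10}  B3 = {1, 4, 5, 10, 12}  B4 = {1, 4, 5, 8, 12}  B5 = {1, 4, 5, 7, 12}  B6 = {1, 4, 9, 10, 12}  B7 = {1, 4, 5, 6, 12}  B8 = {1, 3, 4, 9, 12}
Tree: B1–B2, B2–B3, B3–B4, B3–B5, B3–B6, B4–B7, B6–B8

Each bag holds 5 vertices, so the decomposition has width 4, which upper-bounds the treewidth. Conversely, {1, 4, 9, 10, 12} is a clique of size 5, and the vertices of any clique must share a bag in every tree decomposition; so some bag has ≥ 5 vertices and tw(G) ≥ 4. Combining the bounds, tw(G) = 4.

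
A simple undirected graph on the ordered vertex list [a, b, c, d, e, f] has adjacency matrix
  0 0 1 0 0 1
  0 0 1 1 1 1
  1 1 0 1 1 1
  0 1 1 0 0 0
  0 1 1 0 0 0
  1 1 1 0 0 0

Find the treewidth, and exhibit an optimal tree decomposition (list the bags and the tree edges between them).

Each bag holds 3 vertices, so the decomposition has width 2, which upper-bounds the treewidth. Conversely, {a, c, f} is a clique of size 3, and the vertices of any clique must share a bag in every tree decomposition; so some bag has ≥ 3 vertices and tw(G) ≥ 2. Therefore the treewidth is 2.

Treewidth 2.
Bags: B1 = {a, c, f}  B2 = {b, c, f}  B3 = {b, c, e}  B4 = {b, c, d}
Tree: B1–B2, B2–B3, B3–B4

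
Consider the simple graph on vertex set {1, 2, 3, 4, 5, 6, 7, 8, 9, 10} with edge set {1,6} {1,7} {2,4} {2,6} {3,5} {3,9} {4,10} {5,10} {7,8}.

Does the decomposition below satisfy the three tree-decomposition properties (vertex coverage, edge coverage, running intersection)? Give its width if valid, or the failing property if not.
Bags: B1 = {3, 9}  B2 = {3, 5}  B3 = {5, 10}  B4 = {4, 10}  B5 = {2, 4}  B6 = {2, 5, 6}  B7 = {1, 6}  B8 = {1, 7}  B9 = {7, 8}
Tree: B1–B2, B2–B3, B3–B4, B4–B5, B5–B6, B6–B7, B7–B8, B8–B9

No — bags containing vertex 5 are not connected in the tree.

A tree decomposition must satisfy three properties: every vertex lies in some bag; for every edge, both endpoints lie together in some bag; and for every vertex, the bags containing it form a connected subtree. Here bags containing vertex 5 are not connected in the tree, so the decomposition is invalid.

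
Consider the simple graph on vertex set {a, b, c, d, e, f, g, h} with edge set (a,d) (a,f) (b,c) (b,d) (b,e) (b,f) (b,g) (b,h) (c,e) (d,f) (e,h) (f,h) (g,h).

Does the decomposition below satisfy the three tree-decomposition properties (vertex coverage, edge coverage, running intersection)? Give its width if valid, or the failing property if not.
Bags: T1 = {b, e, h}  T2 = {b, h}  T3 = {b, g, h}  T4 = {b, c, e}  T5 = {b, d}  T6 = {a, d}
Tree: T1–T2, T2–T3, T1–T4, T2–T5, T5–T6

A tree decomposition must satisfy three properties: every vertex lies in some bag; for every edge, both endpoints lie together in some bag; and for every vertex, the bags containing it form a connected subtree. Here vertex f appears in no bag, so the decomposition is invalid.

No — vertex f appears in no bag.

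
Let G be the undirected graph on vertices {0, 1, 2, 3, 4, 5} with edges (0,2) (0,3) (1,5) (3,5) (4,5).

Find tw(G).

A width-1 tree decomposition is:
Bags: B1 = {1, 5}  B2 = {3, 5}  B3 = {0, 3}  B4 = {4, 5}  B5 = {0, 2}
Tree: B1–B2, B2–B3, B2–B4, B3–B5
The largest bag has 2 vertices, giving width 1; this decomposition certifies tw(G) ≤ 1. G has an edge, so its treewidth is at least 1. Therefore the treewidth is 1.

1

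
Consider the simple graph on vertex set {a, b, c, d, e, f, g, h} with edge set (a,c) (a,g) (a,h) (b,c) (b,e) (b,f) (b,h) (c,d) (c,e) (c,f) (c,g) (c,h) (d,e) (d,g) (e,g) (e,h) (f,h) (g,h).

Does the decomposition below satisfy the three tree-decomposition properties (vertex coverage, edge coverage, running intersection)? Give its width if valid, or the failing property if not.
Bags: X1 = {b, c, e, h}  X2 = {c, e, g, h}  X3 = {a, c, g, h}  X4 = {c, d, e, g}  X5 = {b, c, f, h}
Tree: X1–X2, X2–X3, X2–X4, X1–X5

Vertex coverage: the bags together contain {a, b, c, d, e, f, g, h}, the full vertex set. Edge coverage: each edge of G has both endpoints in at least one bag. Running intersection: for every vertex, the bags containing it form a connected subtree. All three properties hold, so this is a valid tree decomposition of width max|bag| − 1 = 3, and hence tw(G) ≤ 3.

Yes; width 3.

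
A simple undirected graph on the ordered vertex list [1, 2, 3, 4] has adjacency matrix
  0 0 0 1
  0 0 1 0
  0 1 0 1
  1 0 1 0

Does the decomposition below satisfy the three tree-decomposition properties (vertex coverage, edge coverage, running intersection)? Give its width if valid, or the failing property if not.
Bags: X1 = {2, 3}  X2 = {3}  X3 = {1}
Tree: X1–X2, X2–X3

No — vertex 4 appears in no bag.

A tree decomposition must satisfy three properties: every vertex lies in some bag; for every edge, both endpoints lie together in some bag; and for every vertex, the bags containing it form a connected subtree. Here vertex 4 appears in no bag, so the decomposition is invalid.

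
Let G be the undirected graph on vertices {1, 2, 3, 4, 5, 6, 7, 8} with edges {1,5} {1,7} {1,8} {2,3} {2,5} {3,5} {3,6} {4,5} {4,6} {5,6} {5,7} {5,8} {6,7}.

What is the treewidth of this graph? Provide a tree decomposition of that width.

Every bag has size at most 3, so the width is 3 − 1 = 2 and tw(G) ≤ 2. On the other hand G contains the 3-clique {1, 5, 8}. A clique must lie in a single bag of any decomposition, so no decomposition can have width below 2. Combining the bounds, tw(G) = 2.

Treewidth 2.
One such decomposition:
Bags: B1 = {1, 5, 7}  B2 = {1, 5, 8}  B3 = {5, 6, 7}  B4 = {3, 5, 6}  B5 = {4, 5, 6}  B6 = {2, 3, 5}
Tree: B1–B2, B1–B3, B3–B4, B3–B5, B4–B6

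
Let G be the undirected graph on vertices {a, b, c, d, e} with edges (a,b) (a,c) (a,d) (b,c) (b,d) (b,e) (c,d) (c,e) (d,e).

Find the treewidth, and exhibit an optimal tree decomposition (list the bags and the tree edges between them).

Treewidth 3.
One optimal decomposition is:
Bags: B1 = {a, b, c, d}  B2 = {b, c, d, e}
Tree: B1–B2

The largest bag has 4 vertices, giving width 3; this decomposition certifies tw(G) ≤ 3. On the other hand G contains the 4-clique {b, c, d, e}. A clique must lie in a single bag of any decomposition, so no decomposition can have width below 3. Combining the bounds, tw(G) = 3.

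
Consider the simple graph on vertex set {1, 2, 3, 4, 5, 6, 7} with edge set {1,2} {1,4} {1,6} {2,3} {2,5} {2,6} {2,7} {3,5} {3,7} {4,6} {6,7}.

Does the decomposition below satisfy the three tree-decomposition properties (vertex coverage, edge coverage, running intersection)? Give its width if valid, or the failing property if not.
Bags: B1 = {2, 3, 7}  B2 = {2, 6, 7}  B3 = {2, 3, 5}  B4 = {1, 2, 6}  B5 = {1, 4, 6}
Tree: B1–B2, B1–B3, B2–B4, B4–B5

Every vertex of G appears in some bag (union = {1, 2, 3, 4, 5, 6, 7}); every edge is covered by a bag; and for each vertex v the set of bags containing v is connected in the bag tree. The decomposition is therefore valid. The largest bag has 3 vertices, so the width is 2.

Yes; width 2.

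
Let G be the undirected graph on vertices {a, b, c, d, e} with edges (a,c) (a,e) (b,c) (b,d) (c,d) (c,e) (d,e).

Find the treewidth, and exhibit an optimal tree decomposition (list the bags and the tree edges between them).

The largest bag has 3 vertices, giving width 2; this decomposition certifies tw(G) ≤ 2. Conversely, {c, d, e} is a clique of size 3, and the vertices of any clique must share a bag in every tree decomposition; so some bag has ≥ 3 vertices and tw(G) ≥ 2. The upper and lower bounds meet at 2, so that is the treewidth.

Treewidth 2.
Bags: B1 = {c, d, e}  B2 = {a, c, e}  B3 = {b, c, d}
Tree: B1–B2, B1–B3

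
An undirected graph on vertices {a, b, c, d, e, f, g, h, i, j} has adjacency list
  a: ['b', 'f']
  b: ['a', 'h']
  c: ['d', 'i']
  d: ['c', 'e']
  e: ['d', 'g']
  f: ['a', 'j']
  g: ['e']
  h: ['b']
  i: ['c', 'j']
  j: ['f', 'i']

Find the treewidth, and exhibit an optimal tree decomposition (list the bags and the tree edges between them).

The largest bag has 2 vertices, giving width 1; this decomposition certifies tw(G) ≤ 1. Since G has at least one edge (e.g. g–e), it is not an edgeless graph, so tw(G) ≥ 1. Combining the bounds, tw(G) = 1.

Treewidth 1.
One optimal decomposition is:
Bags: B1 = {e, g}  B2 = {d, e}  B3 = {c, d}  B4 = {c, i}  B5 = {i, j}  B6 = {f, j}  B7 = {a, f}  B8 = {a, b}  B9 = {b, h}
Tree: B1–B2, B2–B3, B3–B4, B4–B5, B5–B6, B6–B7, B7–B8, B8–B9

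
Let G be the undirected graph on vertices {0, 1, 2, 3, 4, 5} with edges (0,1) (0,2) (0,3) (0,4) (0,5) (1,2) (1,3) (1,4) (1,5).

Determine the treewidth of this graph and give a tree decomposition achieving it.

Treewidth 2.
Bags: B1 = {0, 1, 5}  B2 = {0, 1, 4}  B3 = {0, 1, 2}  B4 = {0, 1, 3}
Tree: B1–B2, B2–B3, B3–B4

The largest bag has 3 vertices, giving width 2; this decomposition certifies tw(G) ≤ 2. Conversely, {0, 1, 2} is a clique of size 3, and the vertices of any clique must share a bag in every tree decomposition; so some bag has ≥ 3 vertices and tw(G) ≥ 2. Therefore the treewidth is 2.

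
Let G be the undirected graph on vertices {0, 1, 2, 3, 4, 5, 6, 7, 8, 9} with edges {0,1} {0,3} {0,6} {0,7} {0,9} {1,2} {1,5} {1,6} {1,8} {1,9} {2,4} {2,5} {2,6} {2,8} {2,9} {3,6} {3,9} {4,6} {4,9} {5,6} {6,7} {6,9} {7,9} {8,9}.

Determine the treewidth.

3

A width-3 tree decomposition is:
Bags: B1 = {0, 1, 6, 9}  B2 = {1, 2, 6, 9}  B3 = {1, 2, 8, 9}  B4 = {2, 4, 6, 9}  B5 = {0, 3, 6, 9}  B6 = {1, 2, 5, 6}  B7 = {0, 6, 7, 9}
Tree: B1–B2, B2–B3, B2–B4, B1–B5, B2–B6, B5–B7
The largest bag has 4 vertices, giving width 3; this decomposition certifies tw(G) ≤ 3. For the lower bound, the 4 vertices {1, 2, 8, 9} are pairwise adjacent, and any tree decomposition puts a clique entirely inside one bag — forcing width ≥ 3. Hence tw(G) = 3 exactly.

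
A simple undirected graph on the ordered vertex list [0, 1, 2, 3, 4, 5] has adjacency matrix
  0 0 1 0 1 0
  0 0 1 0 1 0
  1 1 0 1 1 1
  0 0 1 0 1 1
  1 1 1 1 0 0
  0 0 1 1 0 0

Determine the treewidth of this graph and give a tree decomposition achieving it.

Each bag holds 3 vertices, so the decomposition has width 2, which upper-bounds the treewidth. On the other hand G contains the 3-clique {0, 2, 4}. A clique must lie in a single bag of any decomposition, so no decomposition can have width below 2. Hence tw(G) = 2 exactly.

Treewidth 2.
Bags: B1 = {1, 2, 4}  B2 = {2, 3, 4}  B3 = {2, 3, 5}  B4 = {0, 2, 4}
Tree: B1–B2, B2–B3, B1–B4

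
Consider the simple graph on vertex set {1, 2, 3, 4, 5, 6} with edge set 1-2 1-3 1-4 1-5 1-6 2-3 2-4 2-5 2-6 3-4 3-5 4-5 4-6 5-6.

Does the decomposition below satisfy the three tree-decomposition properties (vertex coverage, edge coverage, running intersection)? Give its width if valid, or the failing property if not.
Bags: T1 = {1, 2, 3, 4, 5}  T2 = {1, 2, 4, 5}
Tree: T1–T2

A tree decomposition must satisfy three properties: every vertex lies in some bag; for every edge, both endpoints lie together in some bag; and for every vertex, the bags containing it form a connected subtree. Here vertex 6 appears in no bag, so the decomposition is invalid.

No — vertex 6 appears in no bag.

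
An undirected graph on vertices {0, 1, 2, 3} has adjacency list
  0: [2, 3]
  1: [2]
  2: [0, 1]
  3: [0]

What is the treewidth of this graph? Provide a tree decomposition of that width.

Treewidth 1.
One optimal decomposition is:
Bags: B1 = {0, 3}  B2 = {0, 2}  B3 = {1, 2}
Tree: B1–B2, B2–B3

The largest bag has 2 vertices, giving width 1; this decomposition certifies tw(G) ≤ 1. Any graph with an edge has treewidth ≥ 1, and G has the edge 3–0. Therefore the treewidth is 1.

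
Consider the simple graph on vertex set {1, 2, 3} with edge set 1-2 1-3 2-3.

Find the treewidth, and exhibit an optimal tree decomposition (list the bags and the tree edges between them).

A single bag containing all 3 vertices is trivially a valid decomposition of width 2. Conversely, {1, 2, 3} is a clique of size 3, and the vertices of any clique must share a bag in every tree decomposition; so some bag has ≥ 3 vertices and tw(G) ≥ 2. Combining the bounds, tw(G) = 2.

Treewidth 2.
One such decomposition:
Bags: B1 = {1, 2, 3}
Tree: (single bag)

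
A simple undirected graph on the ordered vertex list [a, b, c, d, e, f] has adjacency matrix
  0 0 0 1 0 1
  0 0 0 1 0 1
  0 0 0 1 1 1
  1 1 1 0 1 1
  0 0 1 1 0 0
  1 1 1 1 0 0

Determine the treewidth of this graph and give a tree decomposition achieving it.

Treewidth 2.
One optimal decomposition is:
Bags: B1 = {a, d, f}  B2 = {b, d, f}  B3 = {c, d, f}  B4 = {c, d, e}
Tree: B1–B2, B1–B3, B3–B4

The largest bag has 3 vertices, giving width 2; this decomposition certifies tw(G) ≤ 2. Conversely, {c, d, e} is a clique of size 3, and the vertices of any clique must share a bag in every tree decomposition; so some bag has ≥ 3 vertices and tw(G) ≥ 2. The upper and lower bounds meet at 2, so that is the treewidth.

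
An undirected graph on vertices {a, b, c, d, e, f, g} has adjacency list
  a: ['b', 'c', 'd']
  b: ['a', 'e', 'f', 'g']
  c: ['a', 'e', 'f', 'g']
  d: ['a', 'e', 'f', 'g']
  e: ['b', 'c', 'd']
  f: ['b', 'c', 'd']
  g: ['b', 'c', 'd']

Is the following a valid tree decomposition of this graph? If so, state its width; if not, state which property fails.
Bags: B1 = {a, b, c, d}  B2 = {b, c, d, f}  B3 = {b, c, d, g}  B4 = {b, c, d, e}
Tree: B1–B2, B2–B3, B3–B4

Yes; width 3.

Vertex coverage: the bags together contain {a, b, c, d, e, f, g}, the full vertex set. Edge coverage: each edge of G has both endpoints in at least one bag. Running intersection: for every vertex, the bags containing it form a connected subtree. All three properties hold, so this is a valid tree decomposition of width max|bag| − 1 = 3, and hence tw(G) ≤ 3.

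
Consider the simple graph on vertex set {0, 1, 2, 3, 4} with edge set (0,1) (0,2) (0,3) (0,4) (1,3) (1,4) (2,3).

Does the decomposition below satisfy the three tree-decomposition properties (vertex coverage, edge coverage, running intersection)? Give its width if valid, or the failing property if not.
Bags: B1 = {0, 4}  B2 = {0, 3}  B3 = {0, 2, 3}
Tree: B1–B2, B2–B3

A tree decomposition must satisfy three properties: every vertex lies in some bag; for every edge, both endpoints lie together in some bag; and for every vertex, the bags containing it form a connected subtree. Here vertex 1 appears in no bag, so the decomposition is invalid.

No — vertex 1 appears in no bag.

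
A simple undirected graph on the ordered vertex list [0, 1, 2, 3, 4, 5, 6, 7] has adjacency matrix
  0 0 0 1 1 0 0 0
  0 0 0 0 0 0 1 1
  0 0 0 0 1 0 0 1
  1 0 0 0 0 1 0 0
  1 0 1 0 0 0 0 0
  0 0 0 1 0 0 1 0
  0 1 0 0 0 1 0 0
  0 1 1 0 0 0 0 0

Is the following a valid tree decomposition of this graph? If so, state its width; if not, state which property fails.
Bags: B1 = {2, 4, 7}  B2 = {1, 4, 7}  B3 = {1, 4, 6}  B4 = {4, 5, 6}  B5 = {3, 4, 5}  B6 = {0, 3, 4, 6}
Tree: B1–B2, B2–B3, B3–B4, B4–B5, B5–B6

A tree decomposition must satisfy three properties: every vertex lies in some bag; for every edge, both endpoints lie together in some bag; and for every vertex, the bags containing it form a connected subtree. Here bags containing vertex 6 are not connected in the tree, so the decomposition is invalid.

No — bags containing vertex 6 are not connected in the tree.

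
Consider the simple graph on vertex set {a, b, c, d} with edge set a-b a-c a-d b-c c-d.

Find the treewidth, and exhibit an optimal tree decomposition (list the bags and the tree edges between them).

Treewidth 2.
Bags: B1 = {a, b, c}  B2 = {a, c, d}
Tree: B1–B2

The largest bag has 3 vertices, giving width 2; this decomposition certifies tw(G) ≤ 2. On the other hand G contains the 3-clique {a, c, d}. A clique must lie in a single bag of any decomposition, so no decomposition can have width below 2. The upper and lower bounds meet at 2, so that is the treewidth.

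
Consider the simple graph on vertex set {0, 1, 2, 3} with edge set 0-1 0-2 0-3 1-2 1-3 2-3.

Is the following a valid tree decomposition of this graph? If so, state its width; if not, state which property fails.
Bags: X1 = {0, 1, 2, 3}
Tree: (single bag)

Yes; width 3.

Every vertex of G appears in some bag (union = {0, 1, 2, 3}); every edge is covered by a bag; and for each vertex v the set of bags containing v is connected in the bag tree. The decomposition is therefore valid. The largest bag has 4 vertices, so the width is 3.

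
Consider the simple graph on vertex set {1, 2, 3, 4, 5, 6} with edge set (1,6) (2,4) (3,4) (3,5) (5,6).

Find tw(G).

A width-1 tree decomposition is:
Bags: B1 = {1, 6}  B2 = {5, 6}  B3 = {3, 5}  B4 = {3, 4}  B5 = {2, 4}
Tree: B1–B2, B2–B3, B3–B4, B4–B5
Each bag holds 2 vertices, so the decomposition has width 1, which upper-bounds the treewidth. G has an edge, so its treewidth is at least 1. Therefore the treewidth is 1.

1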